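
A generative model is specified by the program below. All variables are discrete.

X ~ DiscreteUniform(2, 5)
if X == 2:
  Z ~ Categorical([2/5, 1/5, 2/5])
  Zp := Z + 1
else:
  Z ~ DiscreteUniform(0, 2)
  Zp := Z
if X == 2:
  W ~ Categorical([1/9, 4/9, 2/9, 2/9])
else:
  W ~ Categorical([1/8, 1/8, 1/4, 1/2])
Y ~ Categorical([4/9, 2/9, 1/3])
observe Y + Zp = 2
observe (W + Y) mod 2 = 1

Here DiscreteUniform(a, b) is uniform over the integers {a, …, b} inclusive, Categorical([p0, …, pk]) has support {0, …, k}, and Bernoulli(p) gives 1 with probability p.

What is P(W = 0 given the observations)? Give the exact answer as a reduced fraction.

P(W = 0 | obs) = 122/2133

Enumerate traces; 22 have nonzero weight after conditioning:
  (X=2, Z=0, W=0, Y=1) weight 1/405
  (X=2, Z=0, W=2, Y=1) weight 2/405
  (X=2, Z=1, W=1, Y=0) weight 4/405
  (X=2, Z=1, W=3, Y=0) weight 2/405
  (X=3, Z=0, W=1, Y=2) weight 1/288
  (X=3, Z=0, W=3, Y=2) weight 1/72
  (X=3, Z=1, W=0, Y=1) weight 1/432
  (X=3, Z=1, W=2, Y=1) weight 1/216
  … 14 more
Group by W:
  weight(W=0) = 61/6480
  weight(W=1) = 443/12960
  weight(W=2) = 61/3240
  weight(W=3) = 331/3240
Total weight = 61/6480 + 443/12960 + 61/3240 + 331/3240 = 79/480
P(W=0 | obs) = 61/6480 / 79/480 = 122/2133
P(W=1 | obs) = 443/12960 / 79/480 = 443/2133
P(W=2 | obs) = 61/3240 / 79/480 = 244/2133
P(W=3 | obs) = 331/3240 / 79/480 = 1324/2133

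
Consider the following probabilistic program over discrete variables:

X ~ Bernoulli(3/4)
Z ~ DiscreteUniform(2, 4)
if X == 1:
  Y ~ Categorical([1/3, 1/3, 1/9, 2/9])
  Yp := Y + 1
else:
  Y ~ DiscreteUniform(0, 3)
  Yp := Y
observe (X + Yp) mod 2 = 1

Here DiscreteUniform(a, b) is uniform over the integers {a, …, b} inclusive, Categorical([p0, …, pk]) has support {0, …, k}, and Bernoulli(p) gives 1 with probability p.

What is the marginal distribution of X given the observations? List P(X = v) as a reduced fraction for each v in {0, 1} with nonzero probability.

P(X=0) = 3/13, P(X=1) = 10/13

Enumerate traces; 12 have nonzero weight after conditioning:
  (X=0, Z=2, Y=1) weight 1/48
  (X=0, Z=2, Y=3) weight 1/48
  (X=0, Z=3, Y=1) weight 1/48
  (X=0, Z=3, Y=3) weight 1/48
  (X=0, Z=4, Y=1) weight 1/48
  (X=0, Z=4, Y=3) weight 1/48
  (X=1, Z=2, Y=1) weight 1/12
  (X=1, Z=2, Y=3) weight 1/18
  … 4 more
Group by X:
  weight(X=0) = 1/8
  weight(X=1) = 5/12
Total weight = 1/8 + 5/12 = 13/24
P(X=0 | obs) = 1/8 / 13/24 = 3/13
P(X=1 | obs) = 5/12 / 13/24 = 10/13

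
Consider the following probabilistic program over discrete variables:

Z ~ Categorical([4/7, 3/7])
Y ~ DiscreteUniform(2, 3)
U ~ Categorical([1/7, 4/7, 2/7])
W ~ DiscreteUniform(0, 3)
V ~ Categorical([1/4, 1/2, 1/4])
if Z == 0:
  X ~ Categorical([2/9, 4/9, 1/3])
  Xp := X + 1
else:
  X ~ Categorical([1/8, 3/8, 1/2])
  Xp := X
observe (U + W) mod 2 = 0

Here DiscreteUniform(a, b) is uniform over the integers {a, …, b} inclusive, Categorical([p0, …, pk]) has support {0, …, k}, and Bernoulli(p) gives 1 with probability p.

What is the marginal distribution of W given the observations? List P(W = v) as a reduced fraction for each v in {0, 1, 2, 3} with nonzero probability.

Enumerate traces; 216 have nonzero weight after conditioning:
  (Z=0, Y=2, U=0, W=0, V=0, X=0) weight 1/1764
  (Z=0, Y=2, U=0, W=0, V=0, X=1) weight 1/882
  (Z=0, Y=2, U=0, W=0, V=0, X=2) weight 1/1176
  (Z=0, Y=2, U=0, W=0, V=1, X=0) weight 1/882
  (Z=0, Y=2, U=0, W=0, V=1, X=1) weight 1/441
  (Z=0, Y=2, U=0, W=0, V=1, X=2) weight 1/588
  (Z=0, Y=2, U=0, W=0, V=2, X=0) weight 1/1764
  (Z=0, Y=2, U=0, W=0, V=2, X=1) weight 1/882
  (Z=0, Y=2, U=0, W=2, V=0, X=0) weight 1/1764
  (Z=0, Y=2, U=1, W=1, V=0, X=0) weight 1/441
  … 206 more
Group by W:
  weight(W=0) = 3/28
  weight(W=1) = 1/7
  weight(W=2) = 3/28
  weight(W=3) = 1/7
Total weight = 3/28 + 1/7 + 3/28 + 1/7 = 1/2
P(W=0 | obs) = 3/28 / 1/2 = 3/14
P(W=1 | obs) = 1/7 / 1/2 = 2/7
P(W=2 | obs) = 3/28 / 1/2 = 3/14
P(W=3 | obs) = 1/7 / 1/2 = 2/7

P(W=0) = 3/14, P(W=1) = 2/7, P(W=2) = 3/14, P(W=3) = 2/7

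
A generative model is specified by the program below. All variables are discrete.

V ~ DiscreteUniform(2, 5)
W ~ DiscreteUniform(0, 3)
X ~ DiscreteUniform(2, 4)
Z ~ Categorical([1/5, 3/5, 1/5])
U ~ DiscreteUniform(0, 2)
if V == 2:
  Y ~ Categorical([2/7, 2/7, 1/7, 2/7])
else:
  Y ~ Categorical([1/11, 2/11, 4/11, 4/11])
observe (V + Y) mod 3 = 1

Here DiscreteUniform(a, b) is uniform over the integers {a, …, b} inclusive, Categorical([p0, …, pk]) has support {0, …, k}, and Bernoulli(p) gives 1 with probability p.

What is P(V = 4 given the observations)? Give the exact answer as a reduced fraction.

P(V = 4 | obs) = 35/88

Enumerate traces; 540 have nonzero weight after conditioning:
  (V=2, W=0, X=2, Z=0, U=0, Y=2) weight 1/5040
  (V=2, W=0, X=2, Z=0, U=1, Y=2) weight 1/5040
  (V=2, W=0, X=2, Z=0, U=2, Y=2) weight 1/5040
  (V=2, W=0, X=2, Z=1, U=0, Y=2) weight 1/1680
  (V=2, W=0, X=2, Z=1, U=1, Y=2) weight 1/1680
  (V=2, W=0, X=2, Z=1, U=2, Y=2) weight 1/1680
  (V=2, W=0, X=2, Z=2, U=0, Y=2) weight 1/5040
  (V=2, W=0, X=2, Z=2, U=1, Y=2) weight 1/5040
  (V=3, W=0, X=2, Z=0, U=0, Y=1) weight 1/3960
  (V=4, W=0, X=2, Z=0, U=0, Y=0) weight 1/7920
  … 530 more
Group by V:
  weight(V=2) = 1/28
  weight(V=3) = 1/22
  weight(V=4) = 5/44
  weight(V=5) = 1/11
Total weight = 1/28 + 1/22 + 5/44 + 1/11 = 2/7
P(V=2 | obs) = 1/28 / 2/7 = 1/8
P(V=3 | obs) = 1/22 / 2/7 = 7/44
P(V=4 | obs) = 5/44 / 2/7 = 35/88
P(V=5 | obs) = 1/11 / 2/7 = 7/22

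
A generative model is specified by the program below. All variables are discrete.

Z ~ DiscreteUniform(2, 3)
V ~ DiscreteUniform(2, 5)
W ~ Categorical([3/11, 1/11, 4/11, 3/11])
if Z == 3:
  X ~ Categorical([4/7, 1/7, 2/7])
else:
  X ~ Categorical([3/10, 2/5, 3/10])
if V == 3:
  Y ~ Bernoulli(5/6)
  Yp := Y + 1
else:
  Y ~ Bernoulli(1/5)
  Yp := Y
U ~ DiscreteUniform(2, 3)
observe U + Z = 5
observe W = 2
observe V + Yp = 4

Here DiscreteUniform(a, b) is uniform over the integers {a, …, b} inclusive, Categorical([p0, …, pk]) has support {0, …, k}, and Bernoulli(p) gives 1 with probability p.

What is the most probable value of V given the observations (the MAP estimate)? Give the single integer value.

Enumerate traces; 12 have nonzero weight after conditioning:
  (Z=2, V=3, W=2, X=0, Y=0, U=3) weight 1/880
  (Z=2, V=3, W=2, X=1, Y=0, U=3) weight 1/660
  (Z=2, V=3, W=2, X=2, Y=0, U=3) weight 1/880
  (Z=2, V=4, W=2, X=0, Y=0, U=3) weight 3/550
  (Z=2, V=4, W=2, X=1, Y=0, U=3) weight 2/275
  (Z=2, V=4, W=2, X=2, Y=0, U=3) weight 3/550
  (Z=3, V=3, W=2, X=0, Y=0, U=2) weight 1/462
  (Z=3, V=3, W=2, X=1, Y=0, U=2) weight 1/1848
  … 4 more
Group by V:
  weight(V=3) = 1/132
  weight(V=4) = 2/55
Total weight = 1/132 + 2/55 = 29/660
P(V=3 | obs) = 1/132 / 29/660 = 5/29
P(V=4 | obs) = 2/55 / 29/660 = 24/29
argmax = 4

argmax_v P(V = v | obs) = 4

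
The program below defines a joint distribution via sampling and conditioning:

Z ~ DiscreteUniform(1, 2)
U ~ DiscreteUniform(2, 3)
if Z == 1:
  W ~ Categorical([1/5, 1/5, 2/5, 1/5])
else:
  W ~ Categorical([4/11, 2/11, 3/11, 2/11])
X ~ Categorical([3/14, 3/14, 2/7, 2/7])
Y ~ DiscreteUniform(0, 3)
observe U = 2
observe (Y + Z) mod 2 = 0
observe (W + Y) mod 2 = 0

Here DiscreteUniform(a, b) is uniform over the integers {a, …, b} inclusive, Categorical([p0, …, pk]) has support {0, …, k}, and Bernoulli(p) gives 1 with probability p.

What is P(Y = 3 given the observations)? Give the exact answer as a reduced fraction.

Enumerate traces; 32 have nonzero weight after conditioning:
  (Z=1, U=2, W=1, X=0, Y=1) weight 3/1120
  (Z=1, U=2, W=1, X=0, Y=3) weight 3/1120
  (Z=1, U=2, W=1, X=1, Y=1) weight 3/1120
  (Z=1, U=2, W=1, X=1, Y=3) weight 3/1120
  (Z=1, U=2, W=1, X=2, Y=1) weight 1/280
  (Z=1, U=2, W=1, X=2, Y=3) weight 1/280
  (Z=1, U=2, W=1, X=3, Y=1) weight 1/280
  (Z=1, U=2, W=1, X=3, Y=3) weight 1/280
  (Z=2, U=2, W=0, X=0, Y=0) weight 3/616
  (Z=2, U=2, W=0, X=0, Y=2) weight 3/616
  … 22 more
Group by Y:
  weight(Y=0) = 7/176
  weight(Y=1) = 1/40
  weight(Y=2) = 7/176
  weight(Y=3) = 1/40
Total weight = 7/176 + 1/40 + 7/176 + 1/40 = 57/440
P(Y=0 | obs) = 7/176 / 57/440 = 35/114
P(Y=1 | obs) = 1/40 / 57/440 = 11/57
P(Y=2 | obs) = 7/176 / 57/440 = 35/114
P(Y=3 | obs) = 1/40 / 57/440 = 11/57

P(Y = 3 | obs) = 11/57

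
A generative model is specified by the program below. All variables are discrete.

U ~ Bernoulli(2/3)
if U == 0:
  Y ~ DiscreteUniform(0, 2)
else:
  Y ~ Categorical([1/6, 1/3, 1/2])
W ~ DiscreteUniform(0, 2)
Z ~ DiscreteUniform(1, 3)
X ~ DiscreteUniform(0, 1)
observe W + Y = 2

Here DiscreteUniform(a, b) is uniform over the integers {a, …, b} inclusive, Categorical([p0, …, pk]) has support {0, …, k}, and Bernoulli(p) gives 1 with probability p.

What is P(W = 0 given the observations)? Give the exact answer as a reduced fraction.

P(W = 0 | obs) = 4/9

Enumerate traces; 36 have nonzero weight after conditioning:
  (U=0, Y=0, W=2, Z=1, X=0) weight 1/162
  (U=0, Y=0, W=2, Z=1, X=1) weight 1/162
  (U=0, Y=0, W=2, Z=2, X=0) weight 1/162
  (U=0, Y=0, W=2, Z=2, X=1) weight 1/162
  (U=0, Y=0, W=2, Z=3, X=0) weight 1/162
  (U=0, Y=0, W=2, Z=3, X=1) weight 1/162
  (U=0, Y=1, W=1, Z=1, X=0) weight 1/162
  (U=0, Y=1, W=1, Z=1, X=1) weight 1/162
  (U=0, Y=2, W=0, Z=1, X=0) weight 1/162
  … 27 more
Group by W:
  weight(W=0) = 4/27
  weight(W=1) = 1/9
  weight(W=2) = 2/27
Total weight = 4/27 + 1/9 + 2/27 = 1/3
P(W=0 | obs) = 4/27 / 1/3 = 4/9
P(W=1 | obs) = 1/9 / 1/3 = 1/3
P(W=2 | obs) = 2/27 / 1/3 = 2/9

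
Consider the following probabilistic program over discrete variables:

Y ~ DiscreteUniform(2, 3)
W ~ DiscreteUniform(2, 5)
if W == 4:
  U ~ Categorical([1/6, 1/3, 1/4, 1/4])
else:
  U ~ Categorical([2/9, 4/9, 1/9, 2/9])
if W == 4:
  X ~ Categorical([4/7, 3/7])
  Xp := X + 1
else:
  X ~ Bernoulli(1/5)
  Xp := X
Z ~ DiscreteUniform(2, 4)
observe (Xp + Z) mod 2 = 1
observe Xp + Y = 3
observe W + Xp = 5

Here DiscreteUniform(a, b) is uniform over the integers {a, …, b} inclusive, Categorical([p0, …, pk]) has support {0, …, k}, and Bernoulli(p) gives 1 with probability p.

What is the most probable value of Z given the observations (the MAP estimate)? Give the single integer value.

argmax_v P(Z = v | obs) = 3

Enumerate traces; 12 have nonzero weight after conditioning:
  (Y=2, W=4, U=0, X=0, Z=2) weight 1/252
  (Y=2, W=4, U=0, X=0, Z=4) weight 1/252
  (Y=2, W=4, U=1, X=0, Z=2) weight 1/126
  (Y=2, W=4, U=1, X=0, Z=4) weight 1/126
  (Y=2, W=4, U=2, X=0, Z=2) weight 1/168
  (Y=2, W=4, U=2, X=0, Z=4) weight 1/168
  (Y=2, W=4, U=3, X=0, Z=2) weight 1/168
  (Y=2, W=4, U=3, X=0, Z=4) weight 1/168
  (Y=3, W=5, U=0, X=0, Z=3) weight 1/135
  … 3 more
Group by Z:
  weight(Z=2) = 1/42
  weight(Z=3) = 1/30
  weight(Z=4) = 1/42
Total weight = 1/42 + 1/30 + 1/42 = 17/210
P(Z=2 | obs) = 1/42 / 17/210 = 5/17
P(Z=3 | obs) = 1/30 / 17/210 = 7/17
P(Z=4 | obs) = 1/42 / 17/210 = 5/17
argmax = 3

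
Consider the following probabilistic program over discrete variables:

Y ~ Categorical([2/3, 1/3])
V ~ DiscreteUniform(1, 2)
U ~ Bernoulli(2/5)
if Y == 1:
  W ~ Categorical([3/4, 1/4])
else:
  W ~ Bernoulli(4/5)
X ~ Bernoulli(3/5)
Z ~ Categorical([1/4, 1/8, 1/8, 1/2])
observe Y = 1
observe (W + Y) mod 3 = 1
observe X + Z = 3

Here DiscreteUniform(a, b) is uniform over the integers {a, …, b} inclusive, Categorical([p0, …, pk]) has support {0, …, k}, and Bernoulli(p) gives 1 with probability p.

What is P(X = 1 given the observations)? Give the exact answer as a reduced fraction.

Enumerate traces; 8 have nonzero weight after conditioning:
  (Y=1, V=1, U=0, W=0, X=0, Z=3) weight 3/200
  (Y=1, V=1, U=0, W=0, X=1, Z=2) weight 9/1600
  (Y=1, V=1, U=1, W=0, X=0, Z=3) weight 1/100
  (Y=1, V=1, U=1, W=0, X=1, Z=2) weight 3/800
  (Y=1, V=2, U=0, W=0, X=0, Z=3) weight 3/200
  (Y=1, V=2, U=0, W=0, X=1, Z=2) weight 9/1600
  (Y=1, V=2, U=1, W=0, X=0, Z=3) weight 1/100
  (Y=1, V=2, U=1, W=0, X=1, Z=2) weight 3/800
Group by X:
  weight(X=0) = 1/20
  weight(X=1) = 3/160
Total weight = 1/20 + 3/160 = 11/160
P(X=0 | obs) = 1/20 / 11/160 = 8/11
P(X=1 | obs) = 3/160 / 11/160 = 3/11

P(X = 1 | obs) = 3/11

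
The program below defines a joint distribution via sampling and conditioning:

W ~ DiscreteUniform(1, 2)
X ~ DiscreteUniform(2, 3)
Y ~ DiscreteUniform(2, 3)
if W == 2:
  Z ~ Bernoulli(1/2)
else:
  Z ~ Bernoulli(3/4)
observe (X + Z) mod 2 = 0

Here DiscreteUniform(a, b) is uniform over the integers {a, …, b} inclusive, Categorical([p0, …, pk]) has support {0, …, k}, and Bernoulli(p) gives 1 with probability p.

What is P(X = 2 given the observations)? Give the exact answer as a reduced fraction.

P(X = 2 | obs) = 3/8

Enumerate traces; 8 have nonzero weight after conditioning:
  (W=1, X=2, Y=2, Z=0) weight 1/32
  (W=1, X=2, Y=3, Z=0) weight 1/32
  (W=1, X=3, Y=2, Z=1) weight 3/32
  (W=1, X=3, Y=3, Z=1) weight 3/32
  (W=2, X=2, Y=2, Z=0) weight 1/16
  (W=2, X=2, Y=3, Z=0) weight 1/16
  (W=2, X=3, Y=2, Z=1) weight 1/16
  (W=2, X=3, Y=3, Z=1) weight 1/16
Group by X:
  weight(X=2) = 3/16
  weight(X=3) = 5/16
Total weight = 3/16 + 5/16 = 1/2
P(X=2 | obs) = 3/16 / 1/2 = 3/8
P(X=3 | obs) = 5/16 / 1/2 = 5/8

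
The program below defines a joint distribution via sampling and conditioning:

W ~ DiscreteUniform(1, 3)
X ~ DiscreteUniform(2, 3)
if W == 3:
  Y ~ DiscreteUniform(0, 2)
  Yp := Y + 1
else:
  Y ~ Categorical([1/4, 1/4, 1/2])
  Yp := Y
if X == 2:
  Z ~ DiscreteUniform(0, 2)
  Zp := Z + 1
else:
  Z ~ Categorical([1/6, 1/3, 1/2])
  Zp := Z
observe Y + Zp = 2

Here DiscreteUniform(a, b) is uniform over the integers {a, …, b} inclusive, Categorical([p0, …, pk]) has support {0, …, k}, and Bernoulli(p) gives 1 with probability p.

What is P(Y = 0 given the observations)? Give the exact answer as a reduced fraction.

Enumerate traces; 15 have nonzero weight after conditioning:
  (W=1, X=2, Y=0, Z=1) weight 1/72
  (W=1, X=2, Y=1, Z=0) weight 1/72
  (W=1, X=3, Y=0, Z=2) weight 1/48
  (W=1, X=3, Y=1, Z=1) weight 1/72
  (W=1, X=3, Y=2, Z=0) weight 1/72
  (W=2, X=2, Y=0, Z=1) weight 1/72
  (W=2, X=2, Y=1, Z=0) weight 1/72
  (W=2, X=3, Y=0, Z=2) weight 1/48
  … 7 more
Group by Y:
  weight(Y=0) = 25/216
  weight(Y=1) = 5/54
  weight(Y=2) = 1/27
Total weight = 25/216 + 5/54 + 1/27 = 53/216
P(Y=0 | obs) = 25/216 / 53/216 = 25/53
P(Y=1 | obs) = 5/54 / 53/216 = 20/53
P(Y=2 | obs) = 1/27 / 53/216 = 8/53

P(Y = 0 | obs) = 25/53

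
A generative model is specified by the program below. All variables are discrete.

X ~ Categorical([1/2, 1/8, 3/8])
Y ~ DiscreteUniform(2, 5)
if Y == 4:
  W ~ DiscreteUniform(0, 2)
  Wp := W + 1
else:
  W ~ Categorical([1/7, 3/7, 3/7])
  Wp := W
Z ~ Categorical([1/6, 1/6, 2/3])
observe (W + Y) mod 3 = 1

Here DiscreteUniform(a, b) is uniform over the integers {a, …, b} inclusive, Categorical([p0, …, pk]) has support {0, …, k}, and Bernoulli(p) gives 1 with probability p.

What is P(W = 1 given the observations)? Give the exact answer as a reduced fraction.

P(W = 1 | obs) = 9/34

Enumerate traces; 36 have nonzero weight after conditioning:
  (X=0, Y=2, W=2, Z=0) weight 1/112
  (X=0, Y=2, W=2, Z=1) weight 1/112
  (X=0, Y=2, W=2, Z=2) weight 1/28
  (X=0, Y=3, W=1, Z=0) weight 1/112
  (X=0, Y=3, W=1, Z=1) weight 1/112
  (X=0, Y=3, W=1, Z=2) weight 1/28
  (X=0, Y=4, W=0, Z=0) weight 1/144
  (X=0, Y=4, W=0, Z=1) weight 1/144
  … 28 more
Group by W:
  weight(W=0) = 1/12
  weight(W=1) = 3/28
  weight(W=2) = 3/14
Total weight = 1/12 + 3/28 + 3/14 = 17/42
P(W=0 | obs) = 1/12 / 17/42 = 7/34
P(W=1 | obs) = 3/28 / 17/42 = 9/34
P(W=2 | obs) = 3/14 / 17/42 = 9/17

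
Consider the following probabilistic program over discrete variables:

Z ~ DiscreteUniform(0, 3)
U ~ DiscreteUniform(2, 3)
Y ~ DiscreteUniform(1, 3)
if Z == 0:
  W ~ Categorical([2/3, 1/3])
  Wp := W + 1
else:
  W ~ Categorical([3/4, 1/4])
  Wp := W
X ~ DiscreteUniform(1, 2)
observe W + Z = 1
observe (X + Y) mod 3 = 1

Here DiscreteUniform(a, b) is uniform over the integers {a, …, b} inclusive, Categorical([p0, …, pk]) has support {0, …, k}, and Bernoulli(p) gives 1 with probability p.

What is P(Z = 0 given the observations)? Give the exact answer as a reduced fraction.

P(Z = 0 | obs) = 4/13

Enumerate traces; 8 have nonzero weight after conditioning:
  (Z=0, U=2, Y=2, W=1, X=2) weight 1/144
  (Z=0, U=2, Y=3, W=1, X=1) weight 1/144
  (Z=0, U=3, Y=2, W=1, X=2) weight 1/144
  (Z=0, U=3, Y=3, W=1, X=1) weight 1/144
  (Z=1, U=2, Y=2, W=0, X=2) weight 1/64
  (Z=1, U=2, Y=3, W=0, X=1) weight 1/64
  (Z=1, U=3, Y=2, W=0, X=2) weight 1/64
  (Z=1, U=3, Y=3, W=0, X=1) weight 1/64
Group by Z:
  weight(Z=0) = 1/36
  weight(Z=1) = 1/16
Total weight = 1/36 + 1/16 = 13/144
P(Z=0 | obs) = 1/36 / 13/144 = 4/13
P(Z=1 | obs) = 1/16 / 13/144 = 9/13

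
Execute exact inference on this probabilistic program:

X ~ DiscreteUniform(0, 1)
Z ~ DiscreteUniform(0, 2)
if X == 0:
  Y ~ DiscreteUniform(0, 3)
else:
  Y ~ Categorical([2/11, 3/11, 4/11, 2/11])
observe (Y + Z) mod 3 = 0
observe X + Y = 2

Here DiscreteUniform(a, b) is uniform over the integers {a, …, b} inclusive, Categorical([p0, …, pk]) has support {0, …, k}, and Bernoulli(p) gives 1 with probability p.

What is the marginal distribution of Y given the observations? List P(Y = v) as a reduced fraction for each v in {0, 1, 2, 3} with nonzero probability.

Enumerate traces; 2 have nonzero weight after conditioning:
  (X=0, Z=1, Y=2) weight 1/24
  (X=1, Z=2, Y=1) weight 1/22
Group by Y:
  weight(Y=1) = 1/22
  weight(Y=2) = 1/24
Total weight = 1/22 + 1/24 = 23/264
P(Y=1 | obs) = 1/22 / 23/264 = 12/23
P(Y=2 | obs) = 1/24 / 23/264 = 11/23

P(Y=1) = 12/23, P(Y=2) = 11/23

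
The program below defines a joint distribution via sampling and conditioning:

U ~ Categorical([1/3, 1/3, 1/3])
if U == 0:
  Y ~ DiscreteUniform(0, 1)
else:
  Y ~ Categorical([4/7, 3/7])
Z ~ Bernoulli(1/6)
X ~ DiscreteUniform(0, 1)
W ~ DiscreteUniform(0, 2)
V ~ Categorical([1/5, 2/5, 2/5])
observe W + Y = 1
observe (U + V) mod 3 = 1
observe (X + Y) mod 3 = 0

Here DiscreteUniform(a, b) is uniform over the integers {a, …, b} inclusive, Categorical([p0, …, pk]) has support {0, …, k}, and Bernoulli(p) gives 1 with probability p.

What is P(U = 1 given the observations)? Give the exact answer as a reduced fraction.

Enumerate traces; 6 have nonzero weight after conditioning:
  (U=0, Y=0, Z=0, X=0, W=1, V=1) weight 1/108
  (U=0, Y=0, Z=1, X=0, W=1, V=1) weight 1/540
  (U=1, Y=0, Z=0, X=0, W=1, V=0) weight 1/189
  (U=1, Y=0, Z=1, X=0, W=1, V=0) weight 1/945
  (U=2, Y=0, Z=0, X=0, W=1, V=2) weight 2/189
  (U=2, Y=0, Z=1, X=0, W=1, V=2) weight 2/945
Group by U:
  weight(U=0) = 1/90
  weight(U=1) = 2/315
  weight(U=2) = 4/315
Total weight = 1/90 + 2/315 + 4/315 = 19/630
P(U=0 | obs) = 1/90 / 19/630 = 7/19
P(U=1 | obs) = 2/315 / 19/630 = 4/19
P(U=2 | obs) = 4/315 / 19/630 = 8/19

P(U = 1 | obs) = 4/19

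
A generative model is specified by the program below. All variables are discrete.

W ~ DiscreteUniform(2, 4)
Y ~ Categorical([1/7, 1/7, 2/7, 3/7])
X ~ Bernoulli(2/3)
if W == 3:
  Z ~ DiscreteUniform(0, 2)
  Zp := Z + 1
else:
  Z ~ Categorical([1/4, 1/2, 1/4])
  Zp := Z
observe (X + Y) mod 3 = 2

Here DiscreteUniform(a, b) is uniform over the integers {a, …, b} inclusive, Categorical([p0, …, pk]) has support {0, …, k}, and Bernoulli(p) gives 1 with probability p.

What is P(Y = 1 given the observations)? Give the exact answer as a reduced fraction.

P(Y = 1 | obs) = 1/2

Enumerate traces; 18 have nonzero weight after conditioning:
  (W=2, Y=1, X=1, Z=0) weight 1/126
  (W=2, Y=1, X=1, Z=1) weight 1/63
  (W=2, Y=1, X=1, Z=2) weight 1/126
  (W=2, Y=2, X=0, Z=0) weight 1/126
  (W=2, Y=2, X=0, Z=1) weight 1/63
  (W=2, Y=2, X=0, Z=2) weight 1/126
  (W=3, Y=1, X=1, Z=0) weight 2/189
  (W=3, Y=1, X=1, Z=1) weight 2/189
  … 10 more
Group by Y:
  weight(Y=1) = 2/21
  weight(Y=2) = 2/21
Total weight = 2/21 + 2/21 = 4/21
P(Y=1 | obs) = 2/21 / 4/21 = 1/2
P(Y=2 | obs) = 2/21 / 4/21 = 1/2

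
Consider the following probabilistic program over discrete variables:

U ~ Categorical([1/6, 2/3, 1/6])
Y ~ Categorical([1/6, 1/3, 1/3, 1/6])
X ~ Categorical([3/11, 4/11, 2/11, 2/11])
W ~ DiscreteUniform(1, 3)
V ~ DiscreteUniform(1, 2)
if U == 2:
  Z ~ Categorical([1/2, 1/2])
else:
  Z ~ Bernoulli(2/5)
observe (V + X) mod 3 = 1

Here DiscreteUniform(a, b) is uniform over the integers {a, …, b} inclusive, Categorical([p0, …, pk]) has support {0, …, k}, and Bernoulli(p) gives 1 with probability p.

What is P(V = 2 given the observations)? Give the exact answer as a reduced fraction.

Enumerate traces; 216 have nonzero weight after conditioning:
  (U=0, Y=0, X=0, W=1, V=1, Z=0) weight 1/1320
  (U=0, Y=0, X=0, W=1, V=1, Z=1) weight 1/1980
  (U=0, Y=0, X=0, W=2, V=1, Z=0) weight 1/1320
  (U=0, Y=0, X=0, W=2, V=1, Z=1) weight 1/1980
  (U=0, Y=0, X=0, W=3, V=1, Z=0) weight 1/1320
  (U=0, Y=0, X=0, W=3, V=1, Z=1) weight 1/1980
  (U=0, Y=0, X=2, W=1, V=2, Z=0) weight 1/1980
  (U=0, Y=0, X=2, W=1, V=2, Z=1) weight 1/2970
  … 208 more
Group by V:
  weight(V=1) = 5/22
  weight(V=2) = 1/11
Total weight = 5/22 + 1/11 = 7/22
P(V=1 | obs) = 5/22 / 7/22 = 5/7
P(V=2 | obs) = 1/11 / 7/22 = 2/7

P(V = 2 | obs) = 2/7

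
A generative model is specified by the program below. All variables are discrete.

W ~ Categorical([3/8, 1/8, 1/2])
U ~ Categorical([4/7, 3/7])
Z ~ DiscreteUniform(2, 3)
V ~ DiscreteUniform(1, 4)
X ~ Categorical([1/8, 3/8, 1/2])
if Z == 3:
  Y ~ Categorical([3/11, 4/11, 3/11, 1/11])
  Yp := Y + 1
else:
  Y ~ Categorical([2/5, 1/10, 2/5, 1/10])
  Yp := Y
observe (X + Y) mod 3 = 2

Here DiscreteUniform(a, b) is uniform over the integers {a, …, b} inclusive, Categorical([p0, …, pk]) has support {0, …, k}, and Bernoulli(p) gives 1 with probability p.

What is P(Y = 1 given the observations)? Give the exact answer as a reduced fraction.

P(Y = 1 | obs) = 153/607

Enumerate traces; 192 have nonzero weight after conditioning:
  (W=0, U=0, Z=2, V=1, X=0, Y=2) weight 3/2240
  (W=0, U=0, Z=2, V=1, X=1, Y=1) weight 9/8960
  (W=0, U=0, Z=2, V=1, X=2, Y=0) weight 3/560
  (W=0, U=0, Z=2, V=1, X=2, Y=3) weight 3/2240
  (W=0, U=0, Z=2, V=2, X=0, Y=2) weight 3/2240
  (W=0, U=0, Z=2, V=2, X=1, Y=1) weight 9/8960
  (W=0, U=0, Z=2, V=2, X=2, Y=0) weight 3/560
  (W=0, U=0, Z=2, V=2, X=2, Y=3) weight 3/2240
  … 184 more
Group by Y:
  weight(Y=0) = 37/220
  weight(Y=1) = 153/1760
  weight(Y=2) = 37/880
  weight(Y=3) = 21/440
Total weight = 37/220 + 153/1760 + 37/880 + 21/440 = 607/1760
P(Y=0 | obs) = 37/220 / 607/1760 = 296/607
P(Y=1 | obs) = 153/1760 / 607/1760 = 153/607
P(Y=2 | obs) = 37/880 / 607/1760 = 74/607
P(Y=3 | obs) = 21/440 / 607/1760 = 84/607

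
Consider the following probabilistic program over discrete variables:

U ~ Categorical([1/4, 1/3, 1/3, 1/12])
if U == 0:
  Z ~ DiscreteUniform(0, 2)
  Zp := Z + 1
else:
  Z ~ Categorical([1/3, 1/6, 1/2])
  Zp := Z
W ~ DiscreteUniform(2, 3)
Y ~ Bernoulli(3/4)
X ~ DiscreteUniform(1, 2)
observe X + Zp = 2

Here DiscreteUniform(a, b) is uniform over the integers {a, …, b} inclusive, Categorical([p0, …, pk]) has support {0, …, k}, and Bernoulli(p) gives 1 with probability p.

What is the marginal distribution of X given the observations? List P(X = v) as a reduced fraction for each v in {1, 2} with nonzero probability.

Enumerate traces; 28 have nonzero weight after conditioning:
  (U=0, Z=0, W=2, Y=0, X=1) weight 1/192
  (U=0, Z=0, W=2, Y=1, X=1) weight 1/64
  (U=0, Z=0, W=3, Y=0, X=1) weight 1/192
  (U=0, Z=0, W=3, Y=1, X=1) weight 1/64
  (U=1, Z=0, W=2, Y=0, X=2) weight 1/144
  (U=1, Z=0, W=2, Y=1, X=2) weight 1/48
  (U=1, Z=0, W=3, Y=0, X=2) weight 1/144
  (U=1, Z=0, W=3, Y=1, X=2) weight 1/48
  … 20 more
Group by X:
  weight(X=1) = 5/48
  weight(X=2) = 1/8
Total weight = 5/48 + 1/8 = 11/48
P(X=1 | obs) = 5/48 / 11/48 = 5/11
P(X=2 | obs) = 1/8 / 11/48 = 6/11

P(X=1) = 5/11, P(X=2) = 6/11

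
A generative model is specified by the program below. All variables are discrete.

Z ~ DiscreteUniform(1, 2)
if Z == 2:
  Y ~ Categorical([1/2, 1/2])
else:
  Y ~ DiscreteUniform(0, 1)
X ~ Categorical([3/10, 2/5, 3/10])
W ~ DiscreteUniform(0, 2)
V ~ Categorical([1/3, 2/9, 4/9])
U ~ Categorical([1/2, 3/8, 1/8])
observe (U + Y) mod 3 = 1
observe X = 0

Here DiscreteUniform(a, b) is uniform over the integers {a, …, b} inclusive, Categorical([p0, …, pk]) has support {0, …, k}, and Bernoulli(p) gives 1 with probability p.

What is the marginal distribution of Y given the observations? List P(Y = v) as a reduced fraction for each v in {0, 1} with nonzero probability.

Enumerate traces; 36 have nonzero weight after conditioning:
  (Z=1, Y=0, X=0, W=0, V=0, U=1) weight 1/320
  (Z=1, Y=0, X=0, W=0, V=1, U=1) weight 1/480
  (Z=1, Y=0, X=0, W=0, V=2, U=1) weight 1/240
  (Z=1, Y=0, X=0, W=1, V=0, U=1) weight 1/320
  (Z=1, Y=0, X=0, W=1, V=1, U=1) weight 1/480
  (Z=1, Y=0, X=0, W=1, V=2, U=1) weight 1/240
  (Z=1, Y=0, X=0, W=2, V=0, U=1) weight 1/320
  (Z=1, Y=0, X=0, W=2, V=1, U=1) weight 1/480
  (Z=1, Y=1, X=0, W=0, V=0, U=0) weight 1/240
  … 27 more
Group by Y:
  weight(Y=0) = 9/160
  weight(Y=1) = 3/40
Total weight = 9/160 + 3/40 = 21/160
P(Y=0 | obs) = 9/160 / 21/160 = 3/7
P(Y=1 | obs) = 3/40 / 21/160 = 4/7

P(Y=0) = 3/7, P(Y=1) = 4/7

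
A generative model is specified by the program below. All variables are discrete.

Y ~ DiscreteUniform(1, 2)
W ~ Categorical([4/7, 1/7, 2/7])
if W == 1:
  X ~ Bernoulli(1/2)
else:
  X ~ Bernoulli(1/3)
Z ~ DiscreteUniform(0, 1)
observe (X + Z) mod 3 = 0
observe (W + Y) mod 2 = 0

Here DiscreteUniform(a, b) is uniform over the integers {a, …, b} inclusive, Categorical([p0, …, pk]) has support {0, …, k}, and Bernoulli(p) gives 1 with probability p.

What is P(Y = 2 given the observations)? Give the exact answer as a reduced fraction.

Enumerate traces; 3 have nonzero weight after conditioning:
  (Y=1, W=1, X=0, Z=0) weight 1/56
  (Y=2, W=0, X=0, Z=0) weight 2/21
  (Y=2, W=2, X=0, Z=0) weight 1/21
Group by Y:
  weight(Y=1) = 1/56
  weight(Y=2) = 1/7
Total weight = 1/56 + 1/7 = 9/56
P(Y=1 | obs) = 1/56 / 9/56 = 1/9
P(Y=2 | obs) = 1/7 / 9/56 = 8/9

P(Y = 2 | obs) = 8/9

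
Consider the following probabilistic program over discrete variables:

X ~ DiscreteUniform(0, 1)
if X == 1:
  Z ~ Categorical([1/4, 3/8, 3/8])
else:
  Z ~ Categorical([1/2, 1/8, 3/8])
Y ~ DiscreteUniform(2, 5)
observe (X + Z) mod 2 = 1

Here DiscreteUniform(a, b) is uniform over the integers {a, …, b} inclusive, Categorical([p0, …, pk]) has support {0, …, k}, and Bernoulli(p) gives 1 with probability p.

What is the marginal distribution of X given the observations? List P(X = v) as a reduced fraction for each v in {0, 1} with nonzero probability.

P(X=0) = 1/6, P(X=1) = 5/6

Enumerate traces; 12 have nonzero weight after conditioning:
  (X=0, Z=1, Y=2) weight 1/64
  (X=0, Z=1, Y=3) weight 1/64
  (X=0, Z=1, Y=4) weight 1/64
  (X=0, Z=1, Y=5) weight 1/64
  (X=1, Z=0, Y=2) weight 1/32
  (X=1, Z=0, Y=3) weight 1/32
  (X=1, Z=0, Y=4) weight 1/32
  (X=1, Z=0, Y=5) weight 1/32
  … 4 more
Group by X:
  weight(X=0) = 1/16
  weight(X=1) = 5/16
Total weight = 1/16 + 5/16 = 3/8
P(X=0 | obs) = 1/16 / 3/8 = 1/6
P(X=1 | obs) = 5/16 / 3/8 = 5/6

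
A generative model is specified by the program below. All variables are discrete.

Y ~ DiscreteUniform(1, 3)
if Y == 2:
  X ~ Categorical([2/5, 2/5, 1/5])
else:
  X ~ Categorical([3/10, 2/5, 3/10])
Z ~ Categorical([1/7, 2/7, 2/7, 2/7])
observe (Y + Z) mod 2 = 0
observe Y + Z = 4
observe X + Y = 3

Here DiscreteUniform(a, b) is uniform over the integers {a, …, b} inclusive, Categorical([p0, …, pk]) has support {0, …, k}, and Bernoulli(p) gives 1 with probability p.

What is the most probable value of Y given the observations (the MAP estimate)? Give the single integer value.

Enumerate traces; 3 have nonzero weight after conditioning:
  (Y=1, X=2, Z=3) weight 1/35
  (Y=2, X=1, Z=2) weight 4/105
  (Y=3, X=0, Z=1) weight 1/35
Group by Y:
  weight(Y=1) = 1/35
  weight(Y=2) = 4/105
  weight(Y=3) = 1/35
Total weight = 1/35 + 4/105 + 1/35 = 2/21
P(Y=1 | obs) = 1/35 / 2/21 = 3/10
P(Y=2 | obs) = 4/105 / 2/21 = 2/5
P(Y=3 | obs) = 1/35 / 2/21 = 3/10
argmax = 2

argmax_v P(Y = v | obs) = 2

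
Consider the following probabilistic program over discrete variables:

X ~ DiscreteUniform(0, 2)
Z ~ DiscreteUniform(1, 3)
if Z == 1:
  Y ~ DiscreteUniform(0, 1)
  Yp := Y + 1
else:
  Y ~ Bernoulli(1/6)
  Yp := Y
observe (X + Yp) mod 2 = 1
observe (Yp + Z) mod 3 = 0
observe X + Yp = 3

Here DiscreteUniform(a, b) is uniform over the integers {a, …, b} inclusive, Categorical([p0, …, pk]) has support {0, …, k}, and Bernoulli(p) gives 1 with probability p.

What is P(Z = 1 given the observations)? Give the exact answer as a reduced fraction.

P(Z = 1 | obs) = 3/4

Enumerate traces; 2 have nonzero weight after conditioning:
  (X=1, Z=1, Y=1) weight 1/18
  (X=2, Z=2, Y=1) weight 1/54
Group by Z:
  weight(Z=1) = 1/18
  weight(Z=2) = 1/54
Total weight = 1/18 + 1/54 = 2/27
P(Z=1 | obs) = 1/18 / 2/27 = 3/4
P(Z=2 | obs) = 1/54 / 2/27 = 1/4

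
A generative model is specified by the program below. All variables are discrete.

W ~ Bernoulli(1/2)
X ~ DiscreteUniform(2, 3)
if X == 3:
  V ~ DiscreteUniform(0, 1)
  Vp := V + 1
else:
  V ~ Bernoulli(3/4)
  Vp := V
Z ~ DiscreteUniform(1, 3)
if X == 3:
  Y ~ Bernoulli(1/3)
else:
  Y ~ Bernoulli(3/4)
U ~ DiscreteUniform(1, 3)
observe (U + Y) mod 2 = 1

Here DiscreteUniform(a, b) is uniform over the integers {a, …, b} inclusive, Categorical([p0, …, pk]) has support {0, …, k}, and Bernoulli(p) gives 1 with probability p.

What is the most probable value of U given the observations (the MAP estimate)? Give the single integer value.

Enumerate traces; 72 have nonzero weight after conditioning:
  (W=0, X=2, V=0, Z=1, Y=0, U=1) weight 1/576
  (W=0, X=2, V=0, Z=1, Y=0, U=3) weight 1/576
  (W=0, X=2, V=0, Z=1, Y=1, U=2) weight 1/192
  (W=0, X=2, V=0, Z=2, Y=0, U=1) weight 1/576
  (W=0, X=2, V=0, Z=2, Y=0, U=3) weight 1/576
  (W=0, X=2, V=0, Z=2, Y=1, U=2) weight 1/192
  (W=0, X=2, V=0, Z=3, Y=0, U=1) weight 1/576
  (W=0, X=2, V=0, Z=3, Y=0, U=3) weight 1/576
  … 64 more
Group by U:
  weight(U=1) = 11/72
  weight(U=2) = 13/72
  weight(U=3) = 11/72
Total weight = 11/72 + 13/72 + 11/72 = 35/72
P(U=1 | obs) = 11/72 / 35/72 = 11/35
P(U=2 | obs) = 13/72 / 35/72 = 13/35
P(U=3 | obs) = 11/72 / 35/72 = 11/35
argmax = 2

argmax_v P(U = v | obs) = 2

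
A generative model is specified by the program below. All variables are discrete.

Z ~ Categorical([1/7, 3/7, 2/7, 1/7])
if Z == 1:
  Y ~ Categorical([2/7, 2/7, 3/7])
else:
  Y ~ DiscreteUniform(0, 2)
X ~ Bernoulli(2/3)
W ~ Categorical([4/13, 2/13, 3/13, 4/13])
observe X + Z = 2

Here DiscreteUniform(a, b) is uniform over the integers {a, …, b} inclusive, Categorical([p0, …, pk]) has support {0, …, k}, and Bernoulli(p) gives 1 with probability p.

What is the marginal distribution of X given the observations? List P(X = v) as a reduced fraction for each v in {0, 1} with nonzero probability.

P(X=0) = 1/4, P(X=1) = 3/4

Enumerate traces; 24 have nonzero weight after conditioning:
  (Z=1, Y=0, X=1, W=0) weight 16/637
  (Z=1, Y=0, X=1, W=1) weight 8/637
  (Z=1, Y=0, X=1, W=2) weight 12/637
  (Z=1, Y=0, X=1, W=3) weight 16/637
  (Z=1, Y=1, X=1, W=0) weight 16/637
  (Z=1, Y=1, X=1, W=1) weight 8/637
  (Z=1, Y=1, X=1, W=2) weight 12/637
  (Z=1, Y=1, X=1, W=3) weight 16/637
  (Z=2, Y=0, X=0, W=0) weight 8/819
  … 15 more
Group by X:
  weight(X=0) = 2/21
  weight(X=1) = 2/7
Total weight = 2/21 + 2/7 = 8/21
P(X=0 | obs) = 2/21 / 8/21 = 1/4
P(X=1 | obs) = 2/7 / 8/21 = 3/4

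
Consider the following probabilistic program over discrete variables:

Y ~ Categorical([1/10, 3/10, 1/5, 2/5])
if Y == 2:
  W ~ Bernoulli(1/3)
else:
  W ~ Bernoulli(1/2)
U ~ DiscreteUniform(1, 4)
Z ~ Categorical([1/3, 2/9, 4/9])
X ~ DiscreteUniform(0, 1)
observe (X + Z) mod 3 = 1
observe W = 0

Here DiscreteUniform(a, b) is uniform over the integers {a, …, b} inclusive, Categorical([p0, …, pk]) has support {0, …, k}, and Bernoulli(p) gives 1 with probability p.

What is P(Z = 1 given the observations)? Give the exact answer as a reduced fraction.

Enumerate traces; 32 have nonzero weight after conditioning:
  (Y=0, W=0, U=1, Z=0, X=1) weight 1/480
  (Y=0, W=0, U=1, Z=1, X=0) weight 1/720
  (Y=0, W=0, U=2, Z=0, X=1) weight 1/480
  (Y=0, W=0, U=2, Z=1, X=0) weight 1/720
  (Y=0, W=0, U=3, Z=0, X=1) weight 1/480
  (Y=0, W=0, U=3, Z=1, X=0) weight 1/720
  (Y=0, W=0, U=4, Z=0, X=1) weight 1/480
  (Y=0, W=0, U=4, Z=1, X=0) weight 1/720
  … 24 more
Group by Z:
  weight(Z=0) = 4/45
  weight(Z=1) = 8/135
Total weight = 4/45 + 8/135 = 4/27
P(Z=0 | obs) = 4/45 / 4/27 = 3/5
P(Z=1 | obs) = 8/135 / 4/27 = 2/5

P(Z = 1 | obs) = 2/5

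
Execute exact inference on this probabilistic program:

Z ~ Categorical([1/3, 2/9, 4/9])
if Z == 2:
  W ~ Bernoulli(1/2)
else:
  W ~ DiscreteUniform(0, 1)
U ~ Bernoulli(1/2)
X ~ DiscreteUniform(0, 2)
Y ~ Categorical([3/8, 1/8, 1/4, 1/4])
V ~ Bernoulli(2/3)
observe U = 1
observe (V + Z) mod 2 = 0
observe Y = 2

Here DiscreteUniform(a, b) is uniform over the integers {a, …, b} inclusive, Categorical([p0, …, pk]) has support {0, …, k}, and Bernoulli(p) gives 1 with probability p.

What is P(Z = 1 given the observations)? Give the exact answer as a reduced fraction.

Enumerate traces; 18 have nonzero weight after conditioning:
  (Z=0, W=0, U=1, X=0, Y=2, V=0) weight 1/432
  (Z=0, W=0, U=1, X=1, Y=2, V=0) weight 1/432
  (Z=0, W=0, U=1, X=2, Y=2, V=0) weight 1/432
  (Z=0, W=1, U=1, X=0, Y=2, V=0) weight 1/432
  (Z=0, W=1, U=1, X=1, Y=2, V=0) weight 1/432
  (Z=0, W=1, U=1, X=2, Y=2, V=0) weight 1/432
  (Z=1, W=0, U=1, X=0, Y=2, V=1) weight 1/324
  (Z=1, W=0, U=1, X=1, Y=2, V=1) weight 1/324
  (Z=2, W=0, U=1, X=0, Y=2, V=0) weight 1/324
  … 9 more
Group by Z:
  weight(Z=0) = 1/72
  weight(Z=1) = 1/54
  weight(Z=2) = 1/54
Total weight = 1/72 + 1/54 + 1/54 = 11/216
P(Z=0 | obs) = 1/72 / 11/216 = 3/11
P(Z=1 | obs) = 1/54 / 11/216 = 4/11
P(Z=2 | obs) = 1/54 / 11/216 = 4/11

P(Z = 1 | obs) = 4/11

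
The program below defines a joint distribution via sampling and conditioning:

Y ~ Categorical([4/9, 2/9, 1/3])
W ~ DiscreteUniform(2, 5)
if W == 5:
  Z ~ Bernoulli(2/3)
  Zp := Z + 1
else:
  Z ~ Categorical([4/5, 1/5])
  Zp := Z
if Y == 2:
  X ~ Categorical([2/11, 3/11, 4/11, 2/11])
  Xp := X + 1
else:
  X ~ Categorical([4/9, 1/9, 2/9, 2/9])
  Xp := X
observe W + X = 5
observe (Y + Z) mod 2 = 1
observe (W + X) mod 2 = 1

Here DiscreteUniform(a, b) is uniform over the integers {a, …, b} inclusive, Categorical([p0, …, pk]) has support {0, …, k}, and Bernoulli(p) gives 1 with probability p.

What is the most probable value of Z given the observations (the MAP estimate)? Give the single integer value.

Enumerate traces; 12 have nonzero weight after conditioning:
  (Y=0, W=2, Z=1, X=3) weight 2/405
  (Y=0, W=3, Z=1, X=2) weight 2/405
  (Y=0, W=4, Z=1, X=1) weight 1/405
  (Y=0, W=5, Z=1, X=0) weight 8/243
  (Y=1, W=2, Z=0, X=3) weight 4/405
  (Y=1, W=3, Z=0, X=2) weight 4/405
  (Y=1, W=4, Z=0, X=1) weight 2/405
  (Y=1, W=5, Z=0, X=0) weight 2/243
  … 4 more
Group by Z:
  weight(Z=0) = 8/243
  weight(Z=1) = 3689/53460
Total weight = 8/243 + 3689/53460 = 5449/53460
P(Z=0 | obs) = 8/243 / 5449/53460 = 1760/5449
P(Z=1 | obs) = 3689/53460 / 5449/53460 = 3689/5449
argmax = 1

argmax_v P(Z = v | obs) = 1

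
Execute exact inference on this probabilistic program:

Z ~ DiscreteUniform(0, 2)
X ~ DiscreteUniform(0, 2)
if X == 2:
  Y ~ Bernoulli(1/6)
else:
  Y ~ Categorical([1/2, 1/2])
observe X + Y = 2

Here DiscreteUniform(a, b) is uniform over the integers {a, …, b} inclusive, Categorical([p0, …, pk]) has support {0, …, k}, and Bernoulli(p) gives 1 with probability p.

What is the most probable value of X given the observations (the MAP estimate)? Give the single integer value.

Enumerate traces; 6 have nonzero weight after conditioning:
  (Z=0, X=1, Y=1) weight 1/18
  (Z=0, X=2, Y=0) weight 5/54
  (Z=1, X=1, Y=1) weight 1/18
  (Z=1, X=2, Y=0) weight 5/54
  (Z=2, X=1, Y=1) weight 1/18
  (Z=2, X=2, Y=0) weight 5/54
Group by X:
  weight(X=1) = 1/6
  weight(X=2) = 5/18
Total weight = 1/6 + 5/18 = 4/9
P(X=1 | obs) = 1/6 / 4/9 = 3/8
P(X=2 | obs) = 5/18 / 4/9 = 5/8
argmax = 2

argmax_v P(X = v | obs) = 2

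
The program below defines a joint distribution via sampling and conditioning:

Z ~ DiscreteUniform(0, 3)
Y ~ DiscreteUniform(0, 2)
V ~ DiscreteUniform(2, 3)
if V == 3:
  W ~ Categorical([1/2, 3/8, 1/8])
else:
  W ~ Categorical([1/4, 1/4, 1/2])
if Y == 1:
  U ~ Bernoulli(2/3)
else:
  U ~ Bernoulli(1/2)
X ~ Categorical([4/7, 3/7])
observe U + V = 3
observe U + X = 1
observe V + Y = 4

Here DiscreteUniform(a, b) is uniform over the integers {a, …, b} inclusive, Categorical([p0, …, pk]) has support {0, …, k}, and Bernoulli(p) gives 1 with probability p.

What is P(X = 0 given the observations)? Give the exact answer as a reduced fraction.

Enumerate traces; 24 have nonzero weight after conditioning:
  (Z=0, Y=1, V=3, W=0, U=0, X=1) weight 1/336
  (Z=0, Y=1, V=3, W=1, U=0, X=1) weight 1/448
  (Z=0, Y=1, V=3, W=2, U=0, X=1) weight 1/1344
  (Z=0, Y=2, V=2, W=0, U=1, X=0) weight 1/336
  (Z=0, Y=2, V=2, W=1, U=1, X=0) weight 1/336
  (Z=0, Y=2, V=2, W=2, U=1, X=0) weight 1/168
  (Z=1, Y=1, V=3, W=0, U=0, X=1) weight 1/336
  (Z=1, Y=1, V=3, W=1, U=0, X=1) weight 1/448
  … 16 more
Group by X:
  weight(X=0) = 1/21
  weight(X=1) = 1/42
Total weight = 1/21 + 1/42 = 1/14
P(X=0 | obs) = 1/21 / 1/14 = 2/3
P(X=1 | obs) = 1/42 / 1/14 = 1/3

P(X = 0 | obs) = 2/3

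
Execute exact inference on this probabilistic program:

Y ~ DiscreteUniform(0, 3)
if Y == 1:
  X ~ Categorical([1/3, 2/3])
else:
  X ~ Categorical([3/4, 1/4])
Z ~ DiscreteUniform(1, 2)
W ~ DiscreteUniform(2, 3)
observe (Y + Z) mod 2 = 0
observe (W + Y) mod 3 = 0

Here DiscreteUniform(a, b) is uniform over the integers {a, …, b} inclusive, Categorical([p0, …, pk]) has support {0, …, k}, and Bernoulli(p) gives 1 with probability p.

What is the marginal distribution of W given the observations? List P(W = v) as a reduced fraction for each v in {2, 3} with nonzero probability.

Enumerate traces; 6 have nonzero weight after conditioning:
  (Y=0, X=0, Z=2, W=3) weight 3/64
  (Y=0, X=1, Z=2, W=3) weight 1/64
  (Y=1, X=0, Z=1, W=2) weight 1/48
  (Y=1, X=1, Z=1, W=2) weight 1/24
  (Y=3, X=0, Z=1, W=3) weight 3/64
  (Y=3, X=1, Z=1, W=3) weight 1/64
Group by W:
  weight(W=2) = 1/16
  weight(W=3) = 1/8
Total weight = 1/16 + 1/8 = 3/16
P(W=2 | obs) = 1/16 / 3/16 = 1/3
P(W=3 | obs) = 1/8 / 3/16 = 2/3

P(W=2) = 1/3, P(W=3) = 2/3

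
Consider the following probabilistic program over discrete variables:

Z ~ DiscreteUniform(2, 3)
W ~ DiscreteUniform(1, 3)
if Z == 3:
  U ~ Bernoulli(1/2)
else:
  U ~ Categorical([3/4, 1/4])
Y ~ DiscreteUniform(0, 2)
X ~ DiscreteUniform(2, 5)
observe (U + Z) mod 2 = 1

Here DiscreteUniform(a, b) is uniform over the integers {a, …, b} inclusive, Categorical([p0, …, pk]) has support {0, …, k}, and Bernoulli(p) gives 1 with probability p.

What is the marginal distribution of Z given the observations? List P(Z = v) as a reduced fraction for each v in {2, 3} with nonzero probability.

P(Z=2) = 1/3, P(Z=3) = 2/3

Enumerate traces; 72 have nonzero weight after conditioning:
  (Z=2, W=1, U=1, Y=0, X=2) weight 1/288
  (Z=2, W=1, U=1, Y=0, X=3) weight 1/288
  (Z=2, W=1, U=1, Y=0, X=4) weight 1/288
  (Z=2, W=1, U=1, Y=0, X=5) weight 1/288
  (Z=2, W=1, U=1, Y=1, X=2) weight 1/288
  (Z=2, W=1, U=1, Y=1, X=3) weight 1/288
  (Z=2, W=1, U=1, Y=1, X=4) weight 1/288
  (Z=2, W=1, U=1, Y=1, X=5) weight 1/288
  (Z=3, W=1, U=0, Y=0, X=2) weight 1/144
  … 63 more
Group by Z:
  weight(Z=2) = 1/8
  weight(Z=3) = 1/4
Total weight = 1/8 + 1/4 = 3/8
P(Z=2 | obs) = 1/8 / 3/8 = 1/3
P(Z=3 | obs) = 1/4 / 3/8 = 2/3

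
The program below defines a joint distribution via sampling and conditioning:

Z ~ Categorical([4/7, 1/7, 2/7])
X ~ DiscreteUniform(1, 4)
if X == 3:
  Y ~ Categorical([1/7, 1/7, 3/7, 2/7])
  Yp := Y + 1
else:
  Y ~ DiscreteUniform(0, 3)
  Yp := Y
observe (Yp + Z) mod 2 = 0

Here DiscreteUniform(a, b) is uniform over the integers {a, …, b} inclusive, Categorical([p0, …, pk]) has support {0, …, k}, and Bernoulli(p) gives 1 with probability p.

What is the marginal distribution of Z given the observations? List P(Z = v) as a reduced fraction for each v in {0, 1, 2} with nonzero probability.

P(Z=0) = 108/191, P(Z=1) = 29/191, P(Z=2) = 54/191

Enumerate traces; 24 have nonzero weight after conditioning:
  (Z=0, X=1, Y=0) weight 1/28
  (Z=0, X=1, Y=2) weight 1/28
  (Z=0, X=2, Y=0) weight 1/28
  (Z=0, X=2, Y=2) weight 1/28
  (Z=0, X=3, Y=1) weight 1/49
  (Z=0, X=3, Y=3) weight 2/49
  (Z=0, X=4, Y=0) weight 1/28
  (Z=0, X=4, Y=2) weight 1/28
  (Z=1, X=1, Y=1) weight 1/112
  (Z=2, X=1, Y=0) weight 1/56
  … 14 more
Group by Z:
  weight(Z=0) = 27/98
  weight(Z=1) = 29/392
  weight(Z=2) = 27/196
Total weight = 27/98 + 29/392 + 27/196 = 191/392
P(Z=0 | obs) = 27/98 / 191/392 = 108/191
P(Z=1 | obs) = 29/392 / 191/392 = 29/191
P(Z=2 | obs) = 27/196 / 191/392 = 54/191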